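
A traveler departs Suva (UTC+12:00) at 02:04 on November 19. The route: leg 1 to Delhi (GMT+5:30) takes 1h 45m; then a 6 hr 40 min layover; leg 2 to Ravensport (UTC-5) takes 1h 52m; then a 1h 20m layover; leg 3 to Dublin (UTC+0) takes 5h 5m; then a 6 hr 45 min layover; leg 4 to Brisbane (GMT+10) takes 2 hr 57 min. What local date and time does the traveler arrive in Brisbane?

02:28 on Nov 20

Convert departure to UTC: 02:04 − 12:00 = 14:04 UTC on Nov 18.
Add 1 hour and 45 minutes leg 1 → 15:49 UTC.
Add 6 hours 40 minutes layover in Delhi → 22:29 UTC.
Add 1 hour 52 minutes leg 2 → 00:21 UTC (Nov 19).
Add 1 hour and 20 minutes layover in Ravensport → 01:41 UTC.
Add 5 hours 5 minutes leg 3 → 06:46 UTC.
Add 6 hours 45 minutes layover in Dublin → 13:31 UTC.
Add 2 hours and 57 minutes leg 4 → 16:28 UTC.
Brisbane is UTC+10:00, so local arrival = 16:28 + 10:00 = 02:28 on Nov 20.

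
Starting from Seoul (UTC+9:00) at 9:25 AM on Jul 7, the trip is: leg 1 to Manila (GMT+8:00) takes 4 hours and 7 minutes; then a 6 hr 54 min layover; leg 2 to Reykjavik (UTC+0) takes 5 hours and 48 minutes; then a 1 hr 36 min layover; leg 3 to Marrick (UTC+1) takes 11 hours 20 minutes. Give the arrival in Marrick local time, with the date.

Convert departure to UTC: 9:25 AM − 9:00 = 12:25 AM UTC on Jul 7.
Add 4 hours 7 minutes leg 1 → 4:32 AM UTC.
Add 6 hours 54 minutes layover in Manila → 11:26 AM UTC.
Add 5 hours 48 minutes leg 2 → 5:14 PM UTC.
Add 1 hour 36 minutes layover in Reykjavik → 6:50 PM UTC.
Add 11 hours 20 minutes leg 3 → 6:10 AM UTC (Jul 8).
Marrick is UTC+1:00, so local arrival = 6:10 AM + 1:00 = 7:10 AM on Jul 8.

7:10 AM on July 8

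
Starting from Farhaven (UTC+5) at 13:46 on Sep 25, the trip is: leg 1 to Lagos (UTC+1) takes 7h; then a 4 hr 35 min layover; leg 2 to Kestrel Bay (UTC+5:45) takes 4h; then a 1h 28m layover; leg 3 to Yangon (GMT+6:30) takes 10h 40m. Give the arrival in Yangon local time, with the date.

Convert departure to UTC: 13:46 − 5:00 = 08:46 UTC on Sep 25.
Add 7 hours leg 1 → 15:46 UTC.
Add 4 hours 35 minutes layover in Lagos → 20:21 UTC.
Add 4 hours leg 2 → 00:21 UTC (Sep 26).
Add 1 hour and 28 minutes layover in Kestrel Bay → 01:49 UTC.
Add 10 hours 40 minutes leg 3 → 12:29 UTC.
Yangon is UTC+6:30, so local arrival = 12:29 + 6:30 = 18:59 on Sep 26.

18:59 on Sep 26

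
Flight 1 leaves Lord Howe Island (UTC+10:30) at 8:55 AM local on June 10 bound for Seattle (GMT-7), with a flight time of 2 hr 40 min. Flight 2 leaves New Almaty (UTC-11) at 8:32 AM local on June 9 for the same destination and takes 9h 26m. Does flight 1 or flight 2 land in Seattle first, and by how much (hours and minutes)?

Flight 1 in UTC: 8:55 AM − 10:30 = 10:25 PM on Jun 9.
+2 hours 40 minutes → arrive 1:05 AM UTC on Jun 10.
Flight 2 in UTC: 8:32 AM + 11:00 = 7:32 PM on Jun 9.
+9 hours 26 minutes → arrive 4:58 AM UTC on Jun 10.
Flight 1 lands earlier by 3 hours 53 minutes.

the first, by 3 hours 53 minutes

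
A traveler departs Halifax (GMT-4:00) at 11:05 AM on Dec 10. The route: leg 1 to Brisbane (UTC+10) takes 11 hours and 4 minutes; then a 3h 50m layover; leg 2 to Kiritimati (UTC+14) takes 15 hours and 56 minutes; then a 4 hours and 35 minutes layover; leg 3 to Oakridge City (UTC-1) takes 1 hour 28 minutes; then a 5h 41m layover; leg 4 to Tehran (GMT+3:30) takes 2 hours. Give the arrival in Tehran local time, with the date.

3:09 PM on Dec 12

Convert departure to UTC: 11:05 AM + 4:00 = 3:05 PM UTC on Dec 10.
Add 11 hours 4 minutes leg 1 → 2:09 AM UTC (Dec 11).
Add 3 hours 50 minutes layover in Brisbane → 5:59 AM UTC.
Add 15 hours and 56 minutes leg 2 → 9:55 PM UTC.
Add 4 hours 35 minutes layover in Kiritimati → 2:30 AM UTC (Dec 12).
Add 1 hour and 28 minutes leg 3 → 3:58 AM UTC.
Add 5 hours 41 minutes layover in Oakridge City → 9:39 AM UTC.
Add 2 hours leg 4 → 11:39 AM UTC.
Tehran is UTC+3:30, so local arrival = 11:39 AM + 3:30 = 3:09 PM on Dec 12.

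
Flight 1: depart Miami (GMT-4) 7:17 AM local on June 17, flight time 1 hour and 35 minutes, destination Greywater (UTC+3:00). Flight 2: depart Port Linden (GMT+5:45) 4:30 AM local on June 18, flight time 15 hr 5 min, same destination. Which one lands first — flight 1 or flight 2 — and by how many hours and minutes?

Flight 1 in UTC: 7:17 AM + 4:00 = 11:17 AM on Jun 17.
+1 hour 35 minutes → arrive 12:52 PM UTC on Jun 17.
Flight 2 in UTC: 4:30 AM − 5:45 = 10:45 PM on Jun 17.
+15 hours 5 minutes → arrive 1:50 PM UTC on Jun 18.
Flight 1 lands earlier by 24 hours 58 minutes.

the first, by 24 hours 58 minutes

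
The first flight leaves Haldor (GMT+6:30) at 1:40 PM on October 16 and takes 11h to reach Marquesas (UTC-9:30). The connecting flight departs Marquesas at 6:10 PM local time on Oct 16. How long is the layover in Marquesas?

9 hours 30 minutes

Convert departure to UTC: 1:40 PM − 6:30 = 7:10 AM UTC on Oct 16.
Add 11 hours flight time → 6:10 PM UTC.
Marquesas is UTC−9:30, so local arrival = 6:10 PM − 9:30 = 8:40 AM on Oct 16.
Layover = 6:10 PM − 8:40 AM = 9 hours 30 minutes.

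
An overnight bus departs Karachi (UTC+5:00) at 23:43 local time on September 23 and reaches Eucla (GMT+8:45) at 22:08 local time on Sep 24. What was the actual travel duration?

18 hours 40 minutes

Departure in UTC: 23:43 − 5:00 = 18:43 on Sep 23.
Arrival in UTC: 22:08 − 8:45 = 13:23 on Sep 24.
Elapsed = 13:23 − 18:43 (+1 day) = 18 hours 40 minutes.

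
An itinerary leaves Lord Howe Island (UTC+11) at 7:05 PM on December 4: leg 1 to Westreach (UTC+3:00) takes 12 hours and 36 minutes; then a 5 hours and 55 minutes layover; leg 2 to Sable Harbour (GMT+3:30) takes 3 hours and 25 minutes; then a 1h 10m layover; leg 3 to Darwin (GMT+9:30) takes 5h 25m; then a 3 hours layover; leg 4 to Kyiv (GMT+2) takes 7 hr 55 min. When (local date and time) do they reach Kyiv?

1:31 AM on Dec 6

Convert departure to UTC: 7:05 PM − 11:00 = 8:05 AM UTC on Dec 4.
Add 12 hours 36 minutes leg 1 → 8:41 PM UTC.
Add 5 hours and 55 minutes layover in Westreach → 2:36 AM UTC (Dec 5).
Add 3 hours and 25 minutes leg 2 → 6:01 AM UTC.
Add 1 hour 10 minutes layover in Sable Harbour → 7:11 AM UTC.
Add 5 hours and 25 minutes leg 3 → 12:36 PM UTC.
Add 3 hours layover in Darwin → 3:36 PM UTC.
Add 7 hours and 55 minutes leg 4 → 11:31 PM UTC.
Kyiv is UTC+2:00, so local arrival = 11:31 PM + 2:00 = 1:31 AM on Dec 6.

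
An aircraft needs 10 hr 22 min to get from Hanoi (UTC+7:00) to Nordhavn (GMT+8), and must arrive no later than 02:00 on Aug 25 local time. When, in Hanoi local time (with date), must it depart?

14:38 on August 24

Target arrival in UTC: 02:00 − 8:00 = 18:00 on Aug 24.
Subtract 10 hours 22 minutes → departure 07:38 UTC on Aug 24.
Hanoi is UTC+7:00: 07:38 + 7:00 = 14:38 on Aug 24.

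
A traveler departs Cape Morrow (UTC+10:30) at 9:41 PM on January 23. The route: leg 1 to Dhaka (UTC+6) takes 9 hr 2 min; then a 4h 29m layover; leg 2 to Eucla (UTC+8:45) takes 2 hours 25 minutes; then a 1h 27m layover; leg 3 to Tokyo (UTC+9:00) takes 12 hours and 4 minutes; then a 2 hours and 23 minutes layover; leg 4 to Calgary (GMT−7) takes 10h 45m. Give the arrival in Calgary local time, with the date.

Convert departure to UTC: 9:41 PM − 10:30 = 11:11 AM UTC on Jan 23.
Add 9 hours and 2 minutes leg 1 → 8:13 PM UTC.
Add 4 hours and 29 minutes layover in Dhaka → 12:42 AM UTC (Jan 24).
Add 2 hours 25 minutes leg 2 → 3:07 AM UTC.
Add 1 hour and 27 minutes layover in Eucla → 4:34 AM UTC.
Add 12 hours 4 minutes leg 3 → 4:38 PM UTC.
Add 2 hours 23 minutes layover in Tokyo → 7:01 PM UTC.
Add 10 hours and 45 minutes leg 4 → 5:46 AM UTC (Jan 25).
Calgary is UTC−7:00, so local arrival = 5:46 AM − 7:00 = 10:46 PM on Jan 24.

10:46 PM on January 24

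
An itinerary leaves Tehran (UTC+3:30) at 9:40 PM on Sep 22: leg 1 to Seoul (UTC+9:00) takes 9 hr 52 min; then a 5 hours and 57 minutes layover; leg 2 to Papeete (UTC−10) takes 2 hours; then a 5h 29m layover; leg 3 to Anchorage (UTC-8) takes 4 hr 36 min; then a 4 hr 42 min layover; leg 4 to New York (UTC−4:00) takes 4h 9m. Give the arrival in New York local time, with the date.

Convert departure to UTC: 9:40 PM − 3:30 = 6:10 PM UTC on Sep 22.
Add 9 hours and 52 minutes leg 1 → 4:02 AM UTC (Sep 23).
Add 5 hours 57 minutes layover in Seoul → 9:59 AM UTC.
Add 2 hours leg 2 → 11:59 AM UTC.
Add 5 hours 29 minutes layover in Papeete → 5:28 PM UTC.
Add 4 hours and 36 minutes leg 3 → 10:04 PM UTC.
Add 4 hours 42 minutes layover in Anchorage → 2:46 AM UTC (Sep 24).
Add 4 hours and 9 minutes leg 4 → 6:55 AM UTC.
New York is UTC−4:00, so local arrival = 6:55 AM − 4:00 = 2:55 AM on Sep 24.

2:55 AM on September 24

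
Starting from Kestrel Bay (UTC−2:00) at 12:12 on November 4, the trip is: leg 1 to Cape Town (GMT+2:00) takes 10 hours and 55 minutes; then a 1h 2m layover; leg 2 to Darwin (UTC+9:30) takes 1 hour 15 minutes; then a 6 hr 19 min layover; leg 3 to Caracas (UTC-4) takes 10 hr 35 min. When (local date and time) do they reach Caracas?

Convert departure to UTC: 12:12 + 2:00 = 14:12 UTC on Nov 4.
Add 10 hours 55 minutes leg 1 → 01:07 UTC (Nov 5).
Add 1 hour 2 minutes layover in Cape Town → 02:09 UTC.
Add 1 hour and 15 minutes leg 2 → 03:24 UTC.
Add 6 hours 19 minutes layover in Darwin → 09:43 UTC.
Add 10 hours 35 minutes leg 3 → 20:18 UTC.
Caracas is UTC−4:00, so local arrival = 20:18 − 4:00 = 16:18 on Nov 5.

16:18 on Nov 5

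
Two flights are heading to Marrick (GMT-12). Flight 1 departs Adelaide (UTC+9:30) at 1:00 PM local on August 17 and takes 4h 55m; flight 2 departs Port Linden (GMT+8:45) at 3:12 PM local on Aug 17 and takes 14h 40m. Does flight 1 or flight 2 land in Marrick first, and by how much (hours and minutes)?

Flight 1 in UTC: 1:00 PM − 9:30 = 3:30 AM on Aug 17.
+4 hours 55 minutes → arrive 8:25 AM UTC on Aug 17.
Flight 2 in UTC: 3:12 PM − 8:45 = 6:27 AM on Aug 17.
+14 hours 40 minutes → arrive 9:07 PM UTC on Aug 17.
Flight 1 lands earlier by 12 hours 42 minutes.

the first, by 12 hours 42 minutes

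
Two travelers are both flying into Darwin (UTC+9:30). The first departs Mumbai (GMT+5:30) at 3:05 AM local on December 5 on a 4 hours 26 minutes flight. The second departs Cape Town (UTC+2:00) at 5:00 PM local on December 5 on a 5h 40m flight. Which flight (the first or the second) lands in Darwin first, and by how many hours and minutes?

the first, by 18 hours 39 minutes

Flight 1 in UTC: 3:05 AM − 5:30 = 9:35 PM on Dec 4.
+4 hours and 26 minutes → arrive 2:01 AM UTC on Dec 5.
Flight 2 in UTC: 5:00 PM − 2:00 = 3:00 PM on Dec 5.
+5 hours and 40 minutes → arrive 8:40 PM UTC on Dec 5.
Flight 1 lands earlier by 18 hours 39 minutes.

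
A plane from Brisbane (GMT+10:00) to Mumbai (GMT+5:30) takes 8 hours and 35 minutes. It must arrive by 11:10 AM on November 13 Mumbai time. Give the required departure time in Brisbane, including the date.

Target arrival in UTC: 11:10 AM − 5:30 = 5:40 AM on Nov 13.
Subtract 8 hours 35 minutes → departure 9:05 PM UTC on Nov 12.
Brisbane is UTC+10:00: 9:05 PM + 10:00 = 7:05 AM on Nov 13.

7:05 AM on November 13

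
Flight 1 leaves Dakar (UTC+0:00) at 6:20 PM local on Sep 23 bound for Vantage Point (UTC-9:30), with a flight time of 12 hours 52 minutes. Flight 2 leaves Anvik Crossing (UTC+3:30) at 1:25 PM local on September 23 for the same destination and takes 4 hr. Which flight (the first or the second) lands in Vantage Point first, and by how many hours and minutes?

the second, by 17 hours 17 minutes

Flight 1 departs at 6:20 PM UTC (Sep 23).
+12 hours and 52 minutes → arrive 7:12 AM UTC on Sep 24.
Flight 2 in UTC: 1:25 PM − 3:30 = 9:55 AM on Sep 23.
+4 hours → arrive 1:55 PM UTC on Sep 23.
Flight 2 lands earlier by 17 hours 17 minutes.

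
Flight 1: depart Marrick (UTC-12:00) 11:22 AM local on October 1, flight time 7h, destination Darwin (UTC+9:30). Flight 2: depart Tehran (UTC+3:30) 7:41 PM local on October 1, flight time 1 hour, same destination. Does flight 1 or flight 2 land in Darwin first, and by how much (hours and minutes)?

Flight 1 in UTC: 11:22 AM + 12:00 = 11:22 PM on Oct 1.
+7 hours → arrive 6:22 AM UTC on Oct 2.
Flight 2 in UTC: 7:41 PM − 3:30 = 4:11 PM on Oct 1.
+1 hour → arrive 5:11 PM UTC on Oct 1.
Flight 2 lands earlier by 13 hours 11 minutes.

the second, by 13 hours 11 minutes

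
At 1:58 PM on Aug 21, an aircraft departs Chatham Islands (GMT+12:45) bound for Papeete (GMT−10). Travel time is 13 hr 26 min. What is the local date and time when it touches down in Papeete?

Papeete is 22:45 behind Chatham Islands.
After 13 hours and 26 minutes it is 3:24 AM (Aug 22) in Chatham Islands.
Shift by the zone difference: 3:24 AM − 22:45 = 4:39 AM on Aug 21 in Papeete.

4:39 AM on August 21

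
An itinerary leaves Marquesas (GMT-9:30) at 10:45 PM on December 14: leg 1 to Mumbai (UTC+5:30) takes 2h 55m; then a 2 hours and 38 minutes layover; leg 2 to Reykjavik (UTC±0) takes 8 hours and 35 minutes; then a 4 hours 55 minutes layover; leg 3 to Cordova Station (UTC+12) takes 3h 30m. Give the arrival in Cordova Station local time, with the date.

Convert departure to UTC: 10:45 PM + 9:30 = 8:15 AM UTC on Dec 15.
Add 2 hours and 55 minutes leg 1 → 11:10 AM UTC.
Add 2 hours 38 minutes layover in Mumbai → 1:48 PM UTC.
Add 8 hours and 35 minutes leg 2 → 10:23 PM UTC.
Add 4 hours and 55 minutes layover in Reykjavik → 3:18 AM UTC (Dec 16).
Add 3 hours 30 minutes leg 3 → 6:48 AM UTC.
Cordova Station is UTC+12:00, so local arrival = 6:48 AM + 12:00 = 6:48 PM on Dec 16.

6:48 PM on December 16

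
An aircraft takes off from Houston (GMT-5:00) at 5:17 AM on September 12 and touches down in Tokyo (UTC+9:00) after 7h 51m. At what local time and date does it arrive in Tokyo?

Tokyo is 14:00 ahead of Houston.
After 7 hours 51 minutes it is 1:08 PM in Houston.
Shift by the zone difference: 1:08 PM + 14:00 = 3:08 AM on Sep 13 in Tokyo.

3:08 AM on September 13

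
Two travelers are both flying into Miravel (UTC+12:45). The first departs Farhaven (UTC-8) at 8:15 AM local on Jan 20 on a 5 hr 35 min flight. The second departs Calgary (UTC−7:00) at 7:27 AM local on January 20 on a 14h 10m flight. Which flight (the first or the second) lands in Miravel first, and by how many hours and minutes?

the first, by 6 hours 47 minutes

Flight 1 in UTC: 8:15 AM + 8:00 = 4:15 PM on Jan 20.
+5 hours 35 minutes → arrive 9:50 PM UTC on Jan 20.
Flight 2 in UTC: 7:27 AM + 7:00 = 2:27 PM on Jan 20.
+14 hours and 10 minutes → arrive 4:37 AM UTC on Jan 21.
Flight 1 lands earlier by 6 hours 47 minutes.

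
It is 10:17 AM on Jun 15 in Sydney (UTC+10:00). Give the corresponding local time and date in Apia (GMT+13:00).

Apia is 3:00 ahead of Sydney.
Shift by the zone difference: 10:17 AM + 3:00 = 1:17 PM on Jun 15 in Apia.

1:17 PM on June 15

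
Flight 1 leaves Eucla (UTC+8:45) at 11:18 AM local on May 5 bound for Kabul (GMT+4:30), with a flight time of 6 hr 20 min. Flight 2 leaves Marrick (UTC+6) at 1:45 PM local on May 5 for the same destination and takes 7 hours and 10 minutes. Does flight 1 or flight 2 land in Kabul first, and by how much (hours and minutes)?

the first, by 6 hours 2 minutes

Flight 1 in UTC: 11:18 AM − 8:45 = 2:33 AM on May 5.
+6 hours 20 minutes → arrive 8:53 AM UTC on May 5.
Flight 2 in UTC: 1:45 PM − 6:00 = 7:45 AM on May 5.
+7 hours and 10 minutes → arrive 2:55 PM UTC on May 5.
Flight 1 lands earlier by 6 hours 2 minutes.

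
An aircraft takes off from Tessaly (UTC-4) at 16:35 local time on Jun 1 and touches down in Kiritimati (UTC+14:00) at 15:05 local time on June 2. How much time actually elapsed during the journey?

Kiritimati is 18:00 ahead of Tessaly.
Clock-face elapsed time (ignoring zones) is 22 hours 30 minutes.
Actual elapsed = 22 hours 30 minutes − 18:00 = 4 hours 30 minutes.

4 hours 30 minutes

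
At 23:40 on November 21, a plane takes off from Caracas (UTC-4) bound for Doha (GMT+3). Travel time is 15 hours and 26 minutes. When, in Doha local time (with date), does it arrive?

22:06 on Nov 22

Convert departure to UTC: 23:40 + 4:00 = 03:40 UTC on Nov 22.
Add 15 hours 26 minutes travel time → 19:06 UTC.
Doha is UTC+3:00, so local arrival = 19:06 + 3:00 = 22:06 on Nov 22.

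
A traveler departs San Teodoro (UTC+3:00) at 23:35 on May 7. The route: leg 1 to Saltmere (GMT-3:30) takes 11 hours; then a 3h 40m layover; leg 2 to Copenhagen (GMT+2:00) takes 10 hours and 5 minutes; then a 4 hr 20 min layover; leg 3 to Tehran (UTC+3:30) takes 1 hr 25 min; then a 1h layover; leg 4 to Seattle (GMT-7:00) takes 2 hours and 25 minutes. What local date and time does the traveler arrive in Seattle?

23:30 on May 8

Convert departure to UTC: 23:35 − 3:00 = 20:35 UTC on May 7.
Add 11 hours leg 1 → 07:35 UTC (May 8).
Add 3 hours 40 minutes layover in Saltmere → 11:15 UTC.
Add 10 hours 5 minutes leg 2 → 21:20 UTC.
Add 4 hours 20 minutes layover in Copenhagen → 01:40 UTC (May 9).
Add 1 hour 25 minutes leg 3 → 03:05 UTC.
Add 1 hour layover in Tehran → 04:05 UTC.
Add 2 hours 25 minutes leg 4 → 06:30 UTC.
Seattle is UTC−7:00, so local arrival = 06:30 − 7:00 = 23:30 on May 8.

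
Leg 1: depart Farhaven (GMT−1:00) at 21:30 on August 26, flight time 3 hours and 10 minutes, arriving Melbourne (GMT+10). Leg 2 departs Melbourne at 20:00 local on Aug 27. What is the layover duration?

Convert departure to UTC: 21:30 + 1:00 = 22:30 UTC on Aug 26.
Add 3 hours 10 minutes flight time → 01:40 UTC (Aug 27).
Melbourne is UTC+10:00, so local arrival = 01:40 + 10:00 = 11:40 on Aug 27.
Layover = 20:00 − 11:40 = 8 hours 20 minutes.

8 hours 20 minutes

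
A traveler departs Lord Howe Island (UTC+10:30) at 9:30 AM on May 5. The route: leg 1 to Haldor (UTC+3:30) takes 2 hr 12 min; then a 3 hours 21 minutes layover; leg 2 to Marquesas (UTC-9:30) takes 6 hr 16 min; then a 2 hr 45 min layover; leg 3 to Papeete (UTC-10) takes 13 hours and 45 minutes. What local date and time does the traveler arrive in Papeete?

Convert departure to UTC: 9:30 AM − 10:30 = 11:00 PM UTC on May 4.
Add 2 hours 12 minutes leg 1 → 1:12 AM UTC (May 5).
Add 3 hours and 21 minutes layover in Haldor → 4:33 AM UTC.
Add 6 hours and 16 minutes leg 2 → 10:49 AM UTC.
Add 2 hours 45 minutes layover in Marquesas → 1:34 PM UTC.
Add 13 hours and 45 minutes leg 3 → 3:19 AM UTC (May 6).
Papeete is UTC−10:00, so local arrival = 3:19 AM − 10:00 = 5:19 PM on May 5.

5:19 PM on May 5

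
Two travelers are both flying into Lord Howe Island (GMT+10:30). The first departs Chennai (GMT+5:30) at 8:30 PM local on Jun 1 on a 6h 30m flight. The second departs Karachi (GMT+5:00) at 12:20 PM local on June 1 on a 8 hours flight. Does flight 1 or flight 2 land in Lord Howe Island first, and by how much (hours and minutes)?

the second, by 6 hours 10 minutes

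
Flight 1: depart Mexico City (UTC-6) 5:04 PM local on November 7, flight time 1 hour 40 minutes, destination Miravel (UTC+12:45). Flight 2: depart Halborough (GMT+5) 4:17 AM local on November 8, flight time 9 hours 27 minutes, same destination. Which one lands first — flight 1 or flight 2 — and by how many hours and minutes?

the first, by 8 hours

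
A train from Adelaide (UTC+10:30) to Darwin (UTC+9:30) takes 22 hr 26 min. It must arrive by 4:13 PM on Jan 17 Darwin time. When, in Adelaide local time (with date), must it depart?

Target arrival in UTC: 4:13 PM − 9:30 = 6:43 AM on Jan 17.
Subtract 22 hours 26 minutes → departure 8:17 AM UTC on Jan 16.
Adelaide is UTC+10:30: 8:17 AM + 10:30 = 6:47 PM on Jan 16.

6:47 PM on Jan 16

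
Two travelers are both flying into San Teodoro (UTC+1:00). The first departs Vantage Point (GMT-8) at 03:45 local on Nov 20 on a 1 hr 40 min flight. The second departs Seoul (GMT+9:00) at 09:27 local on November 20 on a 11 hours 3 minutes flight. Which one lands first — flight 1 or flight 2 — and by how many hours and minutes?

the second, by 1 hour 55 minutes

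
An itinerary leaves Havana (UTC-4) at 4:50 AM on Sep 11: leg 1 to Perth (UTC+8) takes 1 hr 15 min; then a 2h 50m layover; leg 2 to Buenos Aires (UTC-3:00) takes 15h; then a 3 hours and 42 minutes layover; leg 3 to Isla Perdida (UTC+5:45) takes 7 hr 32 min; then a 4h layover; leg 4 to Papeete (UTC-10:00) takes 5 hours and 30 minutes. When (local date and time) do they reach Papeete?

Convert departure to UTC: 4:50 AM + 4:00 = 8:50 AM UTC on Sep 11.
Add 1 hour 15 minutes leg 1 → 10:05 AM UTC.
Add 2 hours and 50 minutes layover in Perth → 12:55 PM UTC.
Add 15 hours leg 2 → 3:55 AM UTC (Sep 12).
Add 3 hours 42 minutes layover in Buenos Aires → 7:37 AM UTC.
Add 7 hours 32 minutes leg 3 → 3:09 PM UTC.
Add 4 hours layover in Isla Perdida → 7:09 PM UTC.
Add 5 hours and 30 minutes leg 4 → 12:39 AM UTC (Sep 13).
Papeete is UTC−10:00, so local arrival = 12:39 AM − 10:00 = 2:39 PM on Sep 12.

2:39 PM on Sep 12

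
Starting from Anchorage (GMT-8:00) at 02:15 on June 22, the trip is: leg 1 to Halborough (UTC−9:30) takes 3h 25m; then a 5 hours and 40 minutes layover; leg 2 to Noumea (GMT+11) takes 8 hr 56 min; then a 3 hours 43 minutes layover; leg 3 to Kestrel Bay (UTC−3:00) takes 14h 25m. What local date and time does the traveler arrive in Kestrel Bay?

19:24 on June 23

Convert departure to UTC: 02:15 + 8:00 = 10:15 UTC on Jun 22.
Add 3 hours 25 minutes leg 1 → 13:40 UTC.
Add 5 hours 40 minutes layover in Halborough → 19:20 UTC.
Add 8 hours 56 minutes leg 2 → 04:16 UTC (Jun 23).
Add 3 hours 43 minutes layover in Noumea → 07:59 UTC.
Add 14 hours 25 minutes leg 3 → 22:24 UTC.
Kestrel Bay is UTC−3:00, so local arrival = 22:24 − 3:00 = 19:24 on Jun 23.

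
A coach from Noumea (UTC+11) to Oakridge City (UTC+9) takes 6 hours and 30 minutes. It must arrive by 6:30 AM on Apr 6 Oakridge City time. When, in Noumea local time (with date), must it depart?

2:00 AM on April 6

Target arrival in UTC: 6:30 AM − 9:00 = 9:30 PM on Apr 5.
Subtract 6 hours and 30 minutes → departure 3:00 PM UTC on Apr 5.
Noumea is UTC+11:00: 3:00 PM + 11:00 = 2:00 AM on Apr 6.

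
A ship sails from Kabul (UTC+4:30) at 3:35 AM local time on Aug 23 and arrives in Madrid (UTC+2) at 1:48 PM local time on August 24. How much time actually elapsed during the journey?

Departure in UTC: 3:35 AM − 4:30 = 11:05 PM on Aug 22.
Arrival in UTC: 1:48 PM − 2:00 = 11:48 AM on Aug 24.
Elapsed = 11:48 AM − 11:05 PM (+2 days) = 36 hours 43 minutes.

36 hours 43 minutes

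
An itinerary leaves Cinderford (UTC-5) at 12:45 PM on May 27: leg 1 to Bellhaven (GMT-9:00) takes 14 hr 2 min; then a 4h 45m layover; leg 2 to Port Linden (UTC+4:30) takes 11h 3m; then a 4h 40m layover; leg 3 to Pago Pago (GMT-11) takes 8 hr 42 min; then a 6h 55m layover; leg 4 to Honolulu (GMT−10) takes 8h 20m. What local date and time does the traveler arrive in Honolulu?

6:12 PM on May 29

Convert departure to UTC: 12:45 PM + 5:00 = 5:45 PM UTC on May 27.
Add 14 hours and 2 minutes leg 1 → 7:47 AM UTC (May 28).
Add 4 hours and 45 minutes layover in Bellhaven → 12:32 PM UTC.
Add 11 hours 3 minutes leg 2 → 11:35 PM UTC.
Add 4 hours and 40 minutes layover in Port Linden → 4:15 AM UTC (May 29).
Add 8 hours 42 minutes leg 3 → 12:57 PM UTC.
Add 6 hours and 55 minutes layover in Pago Pago → 7:52 PM UTC.
Add 8 hours and 20 minutes leg 4 → 4:12 AM UTC (May 30).
Honolulu is UTC−10:00, so local arrival = 4:12 AM − 10:00 = 6:12 PM on May 29.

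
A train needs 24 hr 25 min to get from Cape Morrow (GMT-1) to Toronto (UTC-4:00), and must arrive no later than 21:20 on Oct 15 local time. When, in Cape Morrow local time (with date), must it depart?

23:55 on Oct 14

Target arrival in UTC: 21:20 + 4:00 = 01:20 on Oct 16.
Subtract 24 hours 25 minutes → departure 00:55 UTC on Oct 15.
Cape Morrow is UTC−1:00: 00:55 − 1:00 = 23:55 on Oct 14.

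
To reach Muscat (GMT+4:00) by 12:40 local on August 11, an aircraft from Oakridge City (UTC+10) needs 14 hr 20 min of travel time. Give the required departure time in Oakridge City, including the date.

04:20 on Aug 11

Target arrival in UTC: 12:40 − 4:00 = 08:40 on Aug 11.
Subtract 14 hours and 20 minutes → departure 18:20 UTC on Aug 10.
Oakridge City is UTC+10:00: 18:20 + 10:00 = 04:20 on Aug 11.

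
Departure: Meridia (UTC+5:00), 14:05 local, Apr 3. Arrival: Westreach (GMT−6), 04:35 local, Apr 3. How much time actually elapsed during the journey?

1 hour 30 minutes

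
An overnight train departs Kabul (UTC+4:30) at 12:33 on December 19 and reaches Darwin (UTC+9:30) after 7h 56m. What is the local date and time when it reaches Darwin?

Convert departure to UTC: 12:33 − 4:30 = 08:03 UTC on Dec 19.
Add 7 hours 56 minutes travel time → 15:59 UTC.
Darwin is UTC+9:30, so local arrival = 15:59 + 9:30 = 01:29 on Dec 20.

01:29 on Dec 20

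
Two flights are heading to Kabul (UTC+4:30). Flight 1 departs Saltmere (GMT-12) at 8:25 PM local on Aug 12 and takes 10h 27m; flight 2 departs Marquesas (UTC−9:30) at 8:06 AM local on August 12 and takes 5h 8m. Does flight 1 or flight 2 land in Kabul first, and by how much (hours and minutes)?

Flight 1 in UTC: 8:25 PM + 12:00 = 8:25 AM on Aug 13.
+10 hours and 27 minutes → arrive 6:52 PM UTC on Aug 13.
Flight 2 in UTC: 8:06 AM + 9:30 = 5:36 PM on Aug 12.
+5 hours 8 minutes → arrive 10:44 PM UTC on Aug 12.
Flight 2 lands earlier by 20 hours 8 minutes.

the second, by 20 hours 8 minutes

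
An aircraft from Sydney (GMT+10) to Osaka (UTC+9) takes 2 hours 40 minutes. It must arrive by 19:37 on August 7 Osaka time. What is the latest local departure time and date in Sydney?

Target arrival in UTC: 19:37 − 9:00 = 10:37 on Aug 7.
Subtract 2 hours and 40 minutes → departure 07:57 UTC on Aug 7.
Sydney is UTC+10:00: 07:57 + 10:00 = 17:57 on Aug 7.

17:57 on August 7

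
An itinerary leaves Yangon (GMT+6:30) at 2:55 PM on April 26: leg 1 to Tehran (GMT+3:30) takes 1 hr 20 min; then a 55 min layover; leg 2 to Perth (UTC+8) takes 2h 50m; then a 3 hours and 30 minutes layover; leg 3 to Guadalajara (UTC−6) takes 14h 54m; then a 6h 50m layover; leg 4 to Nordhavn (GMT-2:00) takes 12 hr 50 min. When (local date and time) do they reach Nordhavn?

1:34 AM on April 28

Convert departure to UTC: 2:55 PM − 6:30 = 8:25 AM UTC on Apr 26.
Add 1 hour and 20 minutes leg 1 → 9:45 AM UTC.
Add 55 minutes layover in Tehran → 10:40 AM UTC.
Add 2 hours and 50 minutes leg 2 → 1:30 PM UTC.
Add 3 hours 30 minutes layover in Perth → 5:00 PM UTC.
Add 14 hours 54 minutes leg 3 → 7:54 AM UTC (Apr 27).
Add 6 hours 50 minutes layover in Guadalajara → 2:44 PM UTC.
Add 12 hours 50 minutes leg 4 → 3:34 AM UTC (Apr 28).
Nordhavn is UTC−2:00, so local arrival = 3:34 AM − 2:00 = 1:34 AM on Apr 28.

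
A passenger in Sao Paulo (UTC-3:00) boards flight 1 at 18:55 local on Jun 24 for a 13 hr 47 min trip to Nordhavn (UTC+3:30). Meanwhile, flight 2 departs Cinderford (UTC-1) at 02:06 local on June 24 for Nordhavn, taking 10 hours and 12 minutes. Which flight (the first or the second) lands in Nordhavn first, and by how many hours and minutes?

the second, by 22 hours 24 minutes

Flight 1 in UTC: 18:55 + 3:00 = 21:55 on Jun 24.
+13 hours 47 minutes → arrive 11:42 UTC on Jun 25.
Flight 2 in UTC: 02:06 + 1:00 = 03:06 on Jun 24.
+10 hours 12 minutes → arrive 13:18 UTC on Jun 24.
Flight 2 lands earlier by 22 hours 24 minutes.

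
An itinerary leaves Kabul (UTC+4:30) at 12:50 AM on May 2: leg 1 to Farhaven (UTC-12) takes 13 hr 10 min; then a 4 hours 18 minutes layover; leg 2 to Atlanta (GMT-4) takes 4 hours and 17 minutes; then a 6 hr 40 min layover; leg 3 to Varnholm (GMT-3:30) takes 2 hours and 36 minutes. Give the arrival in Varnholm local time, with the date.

Convert departure to UTC: 12:50 AM − 4:30 = 8:20 PM UTC on May 1.
Add 13 hours and 10 minutes leg 1 → 9:30 AM UTC (May 2).
Add 4 hours 18 minutes layover in Farhaven → 1:48 PM UTC.
Add 4 hours 17 minutes leg 2 → 6:05 PM UTC.
Add 6 hours and 40 minutes layover in Atlanta → 12:45 AM UTC (May 3).
Add 2 hours 36 minutes leg 3 → 3:21 AM UTC.
Varnholm is UTC−3:30, so local arrival = 3:21 AM − 3:30 = 11:51 PM on May 2.

11:51 PM on May 2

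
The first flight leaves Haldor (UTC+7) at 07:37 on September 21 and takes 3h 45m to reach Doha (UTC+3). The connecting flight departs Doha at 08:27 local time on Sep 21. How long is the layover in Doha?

1 hour 5 minutes

Convert departure to UTC: 07:37 − 7:00 = 00:37 UTC on Sep 21.
Add 3 hours 45 minutes flight time → 04:22 UTC.
Doha is UTC+3:00, so local arrival = 04:22 + 3:00 = 07:22 on Sep 21.
Layover = 08:27 − 07:22 = 1 hour 5 minutes.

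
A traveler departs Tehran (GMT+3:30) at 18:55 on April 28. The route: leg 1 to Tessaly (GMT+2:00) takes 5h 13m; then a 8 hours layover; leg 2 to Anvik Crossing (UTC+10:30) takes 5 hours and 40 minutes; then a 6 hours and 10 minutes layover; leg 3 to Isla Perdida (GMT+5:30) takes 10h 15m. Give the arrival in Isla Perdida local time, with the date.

08:13 on April 30

Convert departure to UTC: 18:55 − 3:30 = 15:25 UTC on Apr 28.
Add 5 hours 13 minutes leg 1 → 20:38 UTC.
Add 8 hours layover in Tessaly → 04:38 UTC (Apr 29).
Add 5 hours and 40 minutes leg 2 → 10:18 UTC.
Add 6 hours and 10 minutes layover in Anvik Crossing → 16:28 UTC.
Add 10 hours and 15 minutes leg 3 → 02:43 UTC (Apr 30).
Isla Perdida is UTC+5:30, so local arrival = 02:43 + 5:30 = 08:13 on Apr 30.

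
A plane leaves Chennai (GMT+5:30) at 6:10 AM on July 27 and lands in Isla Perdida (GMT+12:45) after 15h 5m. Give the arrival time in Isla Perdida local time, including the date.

4:30 AM on July 28

Convert departure to UTC: 6:10 AM − 5:30 = 12:40 AM UTC on Jul 27.
Add 15 hours 5 minutes travel time → 3:45 PM UTC.
Isla Perdida is UTC+12:45, so local arrival = 3:45 PM + 12:45 = 4:30 AM on Jul 28.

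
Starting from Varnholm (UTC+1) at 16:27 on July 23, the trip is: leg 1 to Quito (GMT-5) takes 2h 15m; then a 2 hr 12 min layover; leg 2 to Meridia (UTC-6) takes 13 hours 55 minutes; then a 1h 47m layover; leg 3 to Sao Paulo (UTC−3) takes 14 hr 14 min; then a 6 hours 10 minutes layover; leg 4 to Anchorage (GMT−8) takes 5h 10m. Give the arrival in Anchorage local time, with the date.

05:10 on Jul 25

Convert departure to UTC: 16:27 − 1:00 = 15:27 UTC on Jul 23.
Add 2 hours and 15 minutes leg 1 → 17:42 UTC.
Add 2 hours and 12 minutes layover in Quito → 19:54 UTC.
Add 13 hours 55 minutes leg 2 → 09:49 UTC (Jul 24).
Add 1 hour 47 minutes layover in Meridia → 11:36 UTC.
Add 14 hours and 14 minutes leg 3 → 01:50 UTC (Jul 25).
Add 6 hours 10 minutes layover in Sao Paulo → 08:00 UTC.
Add 5 hours and 10 minutes leg 4 → 13:10 UTC.
Anchorage is UTC−8:00, so local arrival = 13:10 − 8:00 = 05:10 on Jul 25.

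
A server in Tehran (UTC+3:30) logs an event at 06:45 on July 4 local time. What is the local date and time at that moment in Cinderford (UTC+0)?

03:15 on July 4

In UTC: 06:45 − 3:30 = 03:15 on Jul 4.
Cinderford is UTC+0, so it is 03:15 on Jul 4.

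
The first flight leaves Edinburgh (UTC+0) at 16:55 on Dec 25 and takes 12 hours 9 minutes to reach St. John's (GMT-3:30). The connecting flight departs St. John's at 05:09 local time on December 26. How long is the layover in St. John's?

Edinburgh is at UTC+0, so departure is already 16:55 UTC on Dec 25.
Add 12 hours and 9 minutes flight time → 05:04 UTC (Dec 26).
St. John's is UTC−3:30, so local arrival = 05:04 − 3:30 = 01:34 on Dec 26.
Layover = 05:09 − 01:34 = 3 hours 35 minutes.

3 hours 35 minutes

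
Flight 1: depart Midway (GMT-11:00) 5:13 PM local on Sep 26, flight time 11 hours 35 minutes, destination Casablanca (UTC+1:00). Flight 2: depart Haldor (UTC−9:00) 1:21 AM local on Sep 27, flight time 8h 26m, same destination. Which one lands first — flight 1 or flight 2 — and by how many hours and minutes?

Flight 1 in UTC: 5:13 PM + 11:00 = 4:13 AM on Sep 27.
+11 hours and 35 minutes → arrive 3:48 PM UTC on Sep 27.
Flight 2 in UTC: 1:21 AM + 9:00 = 10:21 AM on Sep 27.
+8 hours 26 minutes → arrive 6:47 PM UTC on Sep 27.
Flight 1 lands earlier by 2 hours 59 minutes.

the first, by 2 hours 59 minutes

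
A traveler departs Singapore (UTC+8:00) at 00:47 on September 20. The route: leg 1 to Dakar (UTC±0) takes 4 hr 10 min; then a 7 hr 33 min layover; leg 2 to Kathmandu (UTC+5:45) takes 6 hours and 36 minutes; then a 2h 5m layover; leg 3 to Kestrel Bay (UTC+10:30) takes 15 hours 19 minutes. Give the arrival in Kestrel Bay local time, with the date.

15:00 on Sep 21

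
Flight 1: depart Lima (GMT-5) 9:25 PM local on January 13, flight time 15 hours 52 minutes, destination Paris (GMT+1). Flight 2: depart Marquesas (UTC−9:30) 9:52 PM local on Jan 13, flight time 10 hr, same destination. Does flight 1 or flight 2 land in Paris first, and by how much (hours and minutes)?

Flight 1 in UTC: 9:25 PM + 5:00 = 2:25 AM on Jan 14.
+15 hours and 52 minutes → arrive 6:17 PM UTC on Jan 14.
Flight 2 in UTC: 9:52 PM + 9:30 = 7:22 AM on Jan 14.
+10 hours → arrive 5:22 PM UTC on Jan 14.
Flight 2 lands earlier by 55 minutes.

the second, by 55 minutes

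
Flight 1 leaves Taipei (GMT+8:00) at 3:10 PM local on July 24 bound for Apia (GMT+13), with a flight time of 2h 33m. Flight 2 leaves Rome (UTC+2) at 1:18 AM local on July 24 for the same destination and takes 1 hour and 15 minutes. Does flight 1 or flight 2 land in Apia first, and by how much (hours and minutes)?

the second, by 9 hours 10 minutes

Flight 1 in UTC: 3:10 PM − 8:00 = 7:10 AM on Jul 24.
+2 hours and 33 minutes → arrive 9:43 AM UTC on Jul 24.
Flight 2 in UTC: 1:18 AM − 2:00 = 11:18 PM on Jul 23.
+1 hour 15 minutes → arrive 12:33 AM UTC on Jul 24.
Flight 2 lands earlier by 9 hours 10 minutes.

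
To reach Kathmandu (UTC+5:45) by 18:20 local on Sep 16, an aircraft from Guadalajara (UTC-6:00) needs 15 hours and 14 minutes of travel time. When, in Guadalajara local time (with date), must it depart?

Target arrival in UTC: 18:20 − 5:45 = 12:35 on Sep 16.
Subtract 15 hours and 14 minutes → departure 21:21 UTC on Sep 15.
Guadalajara is UTC−6:00: 21:21 − 6:00 = 15:21 on Sep 15.

15:21 on September 15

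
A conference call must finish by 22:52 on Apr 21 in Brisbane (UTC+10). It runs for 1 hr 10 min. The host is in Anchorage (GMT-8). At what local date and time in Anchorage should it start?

03:42 on April 21

Target end time in UTC: 22:52 − 10:00 = 12:52 on Apr 21.
Subtract 1 hour 10 minutes → start 11:42 UTC on Apr 21.
Anchorage is UTC−8:00: 11:42 − 8:00 = 03:42 on Apr 21.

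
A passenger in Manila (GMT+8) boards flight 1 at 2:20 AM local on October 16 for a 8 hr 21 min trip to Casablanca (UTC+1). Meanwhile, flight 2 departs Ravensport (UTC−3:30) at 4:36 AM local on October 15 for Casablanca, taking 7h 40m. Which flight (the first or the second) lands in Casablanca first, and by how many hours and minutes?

Flight 1 in UTC: 2:20 AM − 8:00 = 6:20 PM on Oct 15.
+8 hours 21 minutes → arrive 2:41 AM UTC on Oct 16.
Flight 2 in UTC: 4:36 AM + 3:30 = 8:06 AM on Oct 15.
+7 hours 40 minutes → arrive 3:46 PM UTC on Oct 15.
Flight 2 lands earlier by 10 hours 55 minutes.

the second, by 10 hours 55 minutes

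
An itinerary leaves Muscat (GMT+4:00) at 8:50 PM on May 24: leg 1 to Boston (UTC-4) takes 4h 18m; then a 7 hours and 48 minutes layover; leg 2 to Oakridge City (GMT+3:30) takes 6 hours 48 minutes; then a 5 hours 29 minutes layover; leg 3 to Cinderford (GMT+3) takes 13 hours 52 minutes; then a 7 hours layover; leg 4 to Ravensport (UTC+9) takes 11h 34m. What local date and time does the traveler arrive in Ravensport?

Convert departure to UTC: 8:50 PM − 4:00 = 4:50 PM UTC on May 24.
Add 4 hours and 18 minutes leg 1 → 9:08 PM UTC.
Add 7 hours and 48 minutes layover in Boston → 4:56 AM UTC (May 25).
Add 6 hours and 48 minutes leg 2 → 11:44 AM UTC.
Add 5 hours 29 minutes layover in Oakridge City → 5:13 PM UTC.
Add 13 hours and 52 minutes leg 3 → 7:05 AM UTC (May 26).
Add 7 hours layover in Cinderford → 2:05 PM UTC.
Add 11 hours and 34 minutes leg 4 → 1:39 AM UTC (May 27).
Ravensport is UTC+9:00, so local arrival = 1:39 AM + 9:00 = 10:39 AM on May 27.

10:39 AM on May 27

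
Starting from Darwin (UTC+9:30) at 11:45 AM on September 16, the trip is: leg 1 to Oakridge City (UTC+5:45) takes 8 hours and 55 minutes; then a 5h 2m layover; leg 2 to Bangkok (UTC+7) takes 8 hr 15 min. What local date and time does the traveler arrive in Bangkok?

Convert departure to UTC: 11:45 AM − 9:30 = 2:15 AM UTC on Sep 16.
Add 8 hours 55 minutes leg 1 → 11:10 AM UTC.
Add 5 hours and 2 minutes layover in Oakridge City → 4:12 PM UTC.
Add 8 hours 15 minutes leg 2 → 12:27 AM UTC (Sep 17).
Bangkok is UTC+7:00, so local arrival = 12:27 AM + 7:00 = 7:27 AM on Sep 17.

7:27 AM on Sep 17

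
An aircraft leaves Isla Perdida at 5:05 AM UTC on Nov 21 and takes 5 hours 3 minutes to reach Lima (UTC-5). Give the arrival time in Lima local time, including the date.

5:08 AM on November 21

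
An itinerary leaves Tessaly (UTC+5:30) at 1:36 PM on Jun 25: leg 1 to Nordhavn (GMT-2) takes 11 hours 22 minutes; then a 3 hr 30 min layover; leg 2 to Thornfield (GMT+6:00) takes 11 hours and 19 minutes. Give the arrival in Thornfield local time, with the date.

4:17 PM on June 26

Convert departure to UTC: 1:36 PM − 5:30 = 8:06 AM UTC on Jun 25.
Add 11 hours and 22 minutes leg 1 → 7:28 PM UTC.
Add 3 hours and 30 minutes layover in Nordhavn → 10:58 PM UTC.
Add 11 hours 19 minutes leg 2 → 10:17 AM UTC (Jun 26).
Thornfield is UTC+6:00, so local arrival = 10:17 AM + 6:00 = 4:17 PM on Jun 26.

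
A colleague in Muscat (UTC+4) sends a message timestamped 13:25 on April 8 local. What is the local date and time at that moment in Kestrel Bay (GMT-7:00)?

02:25 on Apr 8

In UTC: 13:25 − 4:00 = 09:25 on Apr 8.
Kestrel Bay is UTC−7:00: 09:25 − 7:00 = 02:25 on Apr 8.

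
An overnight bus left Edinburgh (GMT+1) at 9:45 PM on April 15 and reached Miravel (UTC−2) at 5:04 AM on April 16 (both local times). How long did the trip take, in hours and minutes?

10 hours 19 minutes

Departure in UTC: 9:45 PM − 1:00 = 8:45 PM on Apr 15.
Arrival in UTC: 5:04 AM + 2:00 = 7:04 AM on Apr 16.
Elapsed = 7:04 AM − 8:45 PM (+1 day) = 10 hours 19 minutes.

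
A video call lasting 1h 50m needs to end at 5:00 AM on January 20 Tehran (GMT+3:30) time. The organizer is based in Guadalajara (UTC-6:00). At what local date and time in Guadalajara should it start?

5:40 PM on January 19

Target end time in UTC: 5:00 AM − 3:30 = 1:30 AM on Jan 20.
Subtract 1 hour and 50 minutes → start 11:40 PM UTC on Jan 19.
Guadalajara is UTC−6:00: 11:40 PM − 6:00 = 5:40 PM on Jan 19.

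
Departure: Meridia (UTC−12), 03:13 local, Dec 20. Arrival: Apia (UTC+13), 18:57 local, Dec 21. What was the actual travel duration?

Departure in UTC: 03:13 + 12:00 = 15:13 on Dec 20.
Arrival in UTC: 18:57 − 13:00 = 05:57 on Dec 21.
Elapsed = 05:57 − 15:13 (+1 day) = 14 hours 44 minutes.

14 hours 44 minutes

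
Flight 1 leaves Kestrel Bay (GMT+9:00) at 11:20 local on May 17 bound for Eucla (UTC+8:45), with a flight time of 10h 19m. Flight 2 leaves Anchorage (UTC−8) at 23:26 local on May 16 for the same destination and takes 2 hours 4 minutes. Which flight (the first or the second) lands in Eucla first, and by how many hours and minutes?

Flight 1 in UTC: 11:20 − 9:00 = 02:20 on May 17.
+10 hours and 19 minutes → arrive 12:39 UTC on May 17.
Flight 2 in UTC: 23:26 + 8:00 = 07:26 on May 17.
+2 hours and 4 minutes → arrive 09:30 UTC on May 17.
Flight 2 lands earlier by 3 hours 9 minutes.

the second, by 3 hours 9 minutes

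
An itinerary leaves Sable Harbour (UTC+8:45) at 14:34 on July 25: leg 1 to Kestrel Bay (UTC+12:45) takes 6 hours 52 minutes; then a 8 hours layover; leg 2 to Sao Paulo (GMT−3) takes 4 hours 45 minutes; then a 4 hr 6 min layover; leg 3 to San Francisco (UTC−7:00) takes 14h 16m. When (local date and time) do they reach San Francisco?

12:48 on July 26

Convert departure to UTC: 14:34 − 8:45 = 05:49 UTC on Jul 25.
Add 6 hours 52 minutes leg 1 → 12:41 UTC.
Add 8 hours layover in Kestrel Bay → 20:41 UTC.
Add 4 hours and 45 minutes leg 2 → 01:26 UTC (Jul 26).
Add 4 hours 6 minutes layover in Sao Paulo → 05:32 UTC.
Add 14 hours and 16 minutes leg 3 → 19:48 UTC.
San Francisco is UTC−7:00, so local arrival = 19:48 − 7:00 = 12:48 on Jul 26.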